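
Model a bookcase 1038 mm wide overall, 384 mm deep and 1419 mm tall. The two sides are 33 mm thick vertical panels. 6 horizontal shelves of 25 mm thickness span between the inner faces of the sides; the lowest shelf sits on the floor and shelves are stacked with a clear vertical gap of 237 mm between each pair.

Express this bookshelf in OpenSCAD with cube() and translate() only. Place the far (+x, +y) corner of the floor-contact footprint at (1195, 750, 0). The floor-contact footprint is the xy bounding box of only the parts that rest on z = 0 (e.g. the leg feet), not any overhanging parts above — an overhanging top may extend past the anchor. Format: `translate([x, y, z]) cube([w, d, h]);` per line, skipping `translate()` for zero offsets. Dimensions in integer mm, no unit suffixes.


translate([157, 366, 0]) cube([33, 384, 1419]);
translate([1162, 366, 0]) cube([33, 384, 1419]);
translate([190, 366, 0]) cube([972, 384, 25]);
translate([190, 366, 262]) cube([972, 384, 25]);
translate([190, 366, 524]) cube([972, 384, 25]);
translate([190, 366, 786]) cube([972, 384, 25]);
translate([190, 366, 1048]) cube([972, 384, 25]);
translate([190, 366, 1310]) cube([972, 384, 25]);


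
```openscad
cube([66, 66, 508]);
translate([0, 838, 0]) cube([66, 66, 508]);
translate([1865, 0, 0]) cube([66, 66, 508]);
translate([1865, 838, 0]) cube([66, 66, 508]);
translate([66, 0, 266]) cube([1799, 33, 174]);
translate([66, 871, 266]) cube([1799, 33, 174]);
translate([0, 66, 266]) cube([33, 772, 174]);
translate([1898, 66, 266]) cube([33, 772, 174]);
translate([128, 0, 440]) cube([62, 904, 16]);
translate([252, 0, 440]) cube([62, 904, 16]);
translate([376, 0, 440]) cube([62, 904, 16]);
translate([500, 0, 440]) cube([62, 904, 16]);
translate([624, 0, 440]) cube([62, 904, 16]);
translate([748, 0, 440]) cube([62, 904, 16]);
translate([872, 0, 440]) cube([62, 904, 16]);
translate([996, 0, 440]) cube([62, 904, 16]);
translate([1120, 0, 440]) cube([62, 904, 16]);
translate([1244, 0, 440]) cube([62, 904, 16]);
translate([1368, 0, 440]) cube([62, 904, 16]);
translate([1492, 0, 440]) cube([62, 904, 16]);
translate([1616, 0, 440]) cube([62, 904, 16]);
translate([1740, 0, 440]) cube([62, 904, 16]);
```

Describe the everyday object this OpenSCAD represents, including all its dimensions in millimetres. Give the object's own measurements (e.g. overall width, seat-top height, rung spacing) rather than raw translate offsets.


A bed frame 1931 mm long (x) by 904 mm wide (y). Four 66×66 mm corner posts, 508 mm tall, at the corners of the footprint. Four rails of 33 mm thickness and 174 mm height run between adjacent posts with their undersides at z = 266 mm, their outer faces flush with the outside of the frame (the two x-running rails run between the posts' inner faces; the two y-running rails run between the posts' inner faces). 14 slats, each 62 mm wide (x) and 16 mm thick, lie across the top of the two x-running rails, running the full 904 mm width of the frame in y; along x they sit between the end posts with a 62 mm gap after the −x posts and between neighbouring slats, leaving 63 mm before the +x posts.


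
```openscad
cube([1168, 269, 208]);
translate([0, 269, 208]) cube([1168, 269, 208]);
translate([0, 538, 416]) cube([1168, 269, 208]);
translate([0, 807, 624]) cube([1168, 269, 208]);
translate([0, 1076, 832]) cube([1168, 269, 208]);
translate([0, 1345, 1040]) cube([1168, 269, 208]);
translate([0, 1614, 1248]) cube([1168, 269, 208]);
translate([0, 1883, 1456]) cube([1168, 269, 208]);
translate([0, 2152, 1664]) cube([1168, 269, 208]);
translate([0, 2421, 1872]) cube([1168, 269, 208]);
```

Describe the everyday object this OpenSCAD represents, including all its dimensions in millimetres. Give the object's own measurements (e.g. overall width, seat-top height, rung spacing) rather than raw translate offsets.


A straight staircase of 10 solid steps. Each step is 1168 mm wide (x), 269 mm deep (y, the going) and 208 mm tall (the rise). The first step rests on the floor; each subsequent step sits one going further in +y and one rise higher in +z, directly behind and above the previous step with no overlap.


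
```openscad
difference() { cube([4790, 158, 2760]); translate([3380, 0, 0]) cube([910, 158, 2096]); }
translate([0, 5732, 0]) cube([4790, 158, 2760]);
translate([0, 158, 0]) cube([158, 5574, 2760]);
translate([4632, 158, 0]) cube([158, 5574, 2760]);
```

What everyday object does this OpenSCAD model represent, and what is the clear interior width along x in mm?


A single room. The interior width is 4474 mm.

Four walls enclosing a rectangle with a door in the front wall — a room. Outside width 4790 minus two 158 mm walls gives 4474 mm.


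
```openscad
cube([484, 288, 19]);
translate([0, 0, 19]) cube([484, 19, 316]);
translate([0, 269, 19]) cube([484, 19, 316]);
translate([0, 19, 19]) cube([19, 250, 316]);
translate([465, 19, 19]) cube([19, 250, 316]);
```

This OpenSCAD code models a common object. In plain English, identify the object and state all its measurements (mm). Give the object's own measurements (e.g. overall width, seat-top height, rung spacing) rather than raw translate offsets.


An open-topped rectangular box: outside dimensions 484×288×335 mm, with a uniform wall and base thickness of 19 mm. The base is a full 484×288 slab on the floor; four walls sit on top of the base. The front and back walls (the −y and +y sides) span the full width; the two side walls fit between them.


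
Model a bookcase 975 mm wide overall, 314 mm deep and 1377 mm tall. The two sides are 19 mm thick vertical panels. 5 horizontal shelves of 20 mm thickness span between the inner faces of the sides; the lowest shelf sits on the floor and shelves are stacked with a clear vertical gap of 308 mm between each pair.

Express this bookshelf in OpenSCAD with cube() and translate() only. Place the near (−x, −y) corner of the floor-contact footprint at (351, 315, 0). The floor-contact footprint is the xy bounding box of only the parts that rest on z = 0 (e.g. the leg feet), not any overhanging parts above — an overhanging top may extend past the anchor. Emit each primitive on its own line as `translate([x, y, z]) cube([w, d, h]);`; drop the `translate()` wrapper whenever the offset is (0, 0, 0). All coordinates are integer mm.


translate([351, 315, 0]) cube([19, 314, 1377]);
translate([1307, 315, 0]) cube([19, 314, 1377]);
translate([370, 315, 0]) cube([937, 314, 20]);
translate([370, 315, 328]) cube([937, 314, 20]);
translate([370, 315, 656]) cube([937, 314, 20]);
translate([370, 315, 984]) cube([937, 314, 20]);
translate([370, 315, 1312]) cube([937, 314, 20]);


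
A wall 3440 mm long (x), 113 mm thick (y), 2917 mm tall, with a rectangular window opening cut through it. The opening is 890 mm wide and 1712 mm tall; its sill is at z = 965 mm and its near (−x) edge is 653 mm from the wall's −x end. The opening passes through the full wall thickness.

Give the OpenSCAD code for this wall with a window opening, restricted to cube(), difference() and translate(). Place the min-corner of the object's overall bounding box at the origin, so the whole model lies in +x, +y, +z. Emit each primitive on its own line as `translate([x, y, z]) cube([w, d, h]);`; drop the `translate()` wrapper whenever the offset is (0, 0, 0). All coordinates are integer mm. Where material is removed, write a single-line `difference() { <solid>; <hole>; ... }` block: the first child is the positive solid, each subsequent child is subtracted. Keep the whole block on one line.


difference() { cube([3440, 113, 2917]); translate([653, 0, 965]) cube([890, 113, 1712]); }


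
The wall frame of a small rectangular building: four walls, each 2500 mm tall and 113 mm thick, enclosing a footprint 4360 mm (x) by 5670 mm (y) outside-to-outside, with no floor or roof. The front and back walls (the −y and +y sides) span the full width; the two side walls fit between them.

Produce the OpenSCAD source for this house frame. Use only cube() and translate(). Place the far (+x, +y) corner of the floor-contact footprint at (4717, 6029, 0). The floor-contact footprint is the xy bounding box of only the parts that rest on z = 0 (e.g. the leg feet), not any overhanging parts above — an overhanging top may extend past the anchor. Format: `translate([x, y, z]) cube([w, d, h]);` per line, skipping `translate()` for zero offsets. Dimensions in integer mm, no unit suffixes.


translate([357, 359, 0]) cube([4360, 113, 2500]);
translate([357, 5916, 0]) cube([4360, 113, 2500]);
translate([357, 472, 0]) cube([113, 5444, 2500]);
translate([4604, 472, 0]) cube([113, 5444, 2500]);


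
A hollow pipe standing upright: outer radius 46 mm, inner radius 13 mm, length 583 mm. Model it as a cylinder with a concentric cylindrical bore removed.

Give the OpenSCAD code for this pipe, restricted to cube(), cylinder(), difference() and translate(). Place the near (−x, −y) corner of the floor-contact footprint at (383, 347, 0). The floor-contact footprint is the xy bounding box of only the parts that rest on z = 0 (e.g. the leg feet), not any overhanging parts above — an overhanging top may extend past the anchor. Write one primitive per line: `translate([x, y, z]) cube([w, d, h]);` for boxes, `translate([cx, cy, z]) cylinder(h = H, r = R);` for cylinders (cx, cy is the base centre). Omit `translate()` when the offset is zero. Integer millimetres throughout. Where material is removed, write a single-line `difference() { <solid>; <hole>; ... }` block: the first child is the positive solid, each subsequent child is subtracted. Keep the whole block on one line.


difference() { translate([429, 393, 0]) cylinder(h = 583, r = 46); translate([429, 393, 0]) cylinder(h = 583, r = 13); }


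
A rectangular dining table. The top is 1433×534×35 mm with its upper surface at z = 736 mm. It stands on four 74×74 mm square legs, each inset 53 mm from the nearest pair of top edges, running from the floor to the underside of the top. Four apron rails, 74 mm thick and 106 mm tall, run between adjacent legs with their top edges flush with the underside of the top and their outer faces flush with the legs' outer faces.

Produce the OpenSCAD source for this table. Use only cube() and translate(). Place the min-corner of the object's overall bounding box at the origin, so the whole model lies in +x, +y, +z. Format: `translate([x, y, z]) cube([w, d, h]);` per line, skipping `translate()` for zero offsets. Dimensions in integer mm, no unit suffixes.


translate([0, 0, 701]) cube([1433, 534, 35]);
translate([53, 53, 0]) cube([74, 74, 701]);
translate([1306, 53, 0]) cube([74, 74, 701]);
translate([53, 407, 0]) cube([74, 74, 701]);
translate([1306, 407, 0]) cube([74, 74, 701]);
translate([127, 53, 595]) cube([1179, 74, 106]);
translate([127, 407, 595]) cube([1179, 74, 106]);
translate([53, 127, 595]) cube([74, 280, 106]);
translate([1306, 127, 595]) cube([74, 280, 106]);


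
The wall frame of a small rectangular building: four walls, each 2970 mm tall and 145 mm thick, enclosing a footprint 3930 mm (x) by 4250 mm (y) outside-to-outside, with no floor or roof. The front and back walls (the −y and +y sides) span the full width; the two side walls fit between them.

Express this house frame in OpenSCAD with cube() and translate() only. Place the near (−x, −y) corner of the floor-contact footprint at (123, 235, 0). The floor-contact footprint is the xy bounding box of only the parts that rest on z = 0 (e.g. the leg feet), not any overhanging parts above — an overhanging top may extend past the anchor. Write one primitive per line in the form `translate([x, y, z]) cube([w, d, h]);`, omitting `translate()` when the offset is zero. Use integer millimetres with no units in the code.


translate([123, 235, 0]) cube([3930, 145, 2970]);
translate([123, 4340, 0]) cube([3930, 145, 2970]);
translate([123, 380, 0]) cube([145, 3960, 2970]);
translate([3908, 380, 0]) cube([145, 3960, 2970]);


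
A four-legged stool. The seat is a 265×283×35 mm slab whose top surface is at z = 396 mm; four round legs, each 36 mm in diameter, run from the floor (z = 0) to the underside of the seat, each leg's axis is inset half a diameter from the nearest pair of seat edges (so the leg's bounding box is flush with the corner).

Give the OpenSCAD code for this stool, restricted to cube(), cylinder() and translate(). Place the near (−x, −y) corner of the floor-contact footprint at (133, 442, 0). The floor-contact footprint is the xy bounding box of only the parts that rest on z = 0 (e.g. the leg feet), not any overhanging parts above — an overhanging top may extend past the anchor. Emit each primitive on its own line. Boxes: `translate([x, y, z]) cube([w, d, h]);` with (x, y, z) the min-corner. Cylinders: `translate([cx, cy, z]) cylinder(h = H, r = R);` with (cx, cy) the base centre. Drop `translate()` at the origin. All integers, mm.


translate([133, 442, 361]) cube([265, 283, 35]);
translate([151, 460, 0]) cylinder(h = 361, r = 18);
translate([380, 460, 0]) cylinder(h = 361, r = 18);
translate([151, 707, 0]) cylinder(h = 361, r = 18);
translate([380, 707, 0]) cylinder(h = 361, r = 18);


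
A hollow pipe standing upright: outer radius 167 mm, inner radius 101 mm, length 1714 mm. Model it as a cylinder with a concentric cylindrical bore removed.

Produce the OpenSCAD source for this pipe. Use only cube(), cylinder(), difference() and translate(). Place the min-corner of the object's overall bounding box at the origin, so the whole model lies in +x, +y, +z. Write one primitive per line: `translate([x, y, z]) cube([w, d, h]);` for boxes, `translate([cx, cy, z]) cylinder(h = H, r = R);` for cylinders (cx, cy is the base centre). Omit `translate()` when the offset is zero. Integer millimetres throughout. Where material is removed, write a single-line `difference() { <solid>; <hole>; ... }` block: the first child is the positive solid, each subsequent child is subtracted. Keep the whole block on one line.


difference() { translate([167, 167, 0]) cylinder(h = 1714, r = 167); translate([167, 167, 0]) cylinder(h = 1714, r = 101); }


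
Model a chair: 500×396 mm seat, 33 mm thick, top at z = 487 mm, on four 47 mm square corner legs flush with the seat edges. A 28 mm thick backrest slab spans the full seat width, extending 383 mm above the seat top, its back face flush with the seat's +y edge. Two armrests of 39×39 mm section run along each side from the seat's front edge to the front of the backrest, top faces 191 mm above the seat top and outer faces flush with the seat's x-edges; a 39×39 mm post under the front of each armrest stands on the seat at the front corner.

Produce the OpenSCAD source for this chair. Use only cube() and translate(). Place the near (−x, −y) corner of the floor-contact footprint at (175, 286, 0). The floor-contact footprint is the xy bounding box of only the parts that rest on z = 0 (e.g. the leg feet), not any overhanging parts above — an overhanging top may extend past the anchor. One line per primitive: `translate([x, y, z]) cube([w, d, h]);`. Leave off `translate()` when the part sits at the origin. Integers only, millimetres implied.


translate([175, 286, 454]) cube([500, 396, 33]);
translate([175, 286, 0]) cube([47, 47, 454]);
translate([628, 286, 0]) cube([47, 47, 454]);
translate([175, 635, 0]) cube([47, 47, 454]);
translate([628, 635, 0]) cube([47, 47, 454]);
translate([175, 654, 487]) cube([500, 28, 383]);
translate([175, 286, 639]) cube([39, 368, 39]);
translate([636, 286, 639]) cube([39, 368, 39]);
translate([175, 286, 487]) cube([39, 39, 152]);
translate([636, 286, 487]) cube([39, 39, 152]);


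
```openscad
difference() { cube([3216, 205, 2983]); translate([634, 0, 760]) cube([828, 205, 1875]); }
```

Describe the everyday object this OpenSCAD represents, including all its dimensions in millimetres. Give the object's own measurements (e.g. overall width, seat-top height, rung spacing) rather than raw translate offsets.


A wall 3216 mm long (x), 205 mm thick (y), 2983 mm tall, with a rectangular window opening cut through it. The opening is 828 mm wide and 1875 mm tall; its sill is at z = 760 mm and its near (−x) edge is 634 mm from the wall's −x end. The opening passes through the full wall thickness.


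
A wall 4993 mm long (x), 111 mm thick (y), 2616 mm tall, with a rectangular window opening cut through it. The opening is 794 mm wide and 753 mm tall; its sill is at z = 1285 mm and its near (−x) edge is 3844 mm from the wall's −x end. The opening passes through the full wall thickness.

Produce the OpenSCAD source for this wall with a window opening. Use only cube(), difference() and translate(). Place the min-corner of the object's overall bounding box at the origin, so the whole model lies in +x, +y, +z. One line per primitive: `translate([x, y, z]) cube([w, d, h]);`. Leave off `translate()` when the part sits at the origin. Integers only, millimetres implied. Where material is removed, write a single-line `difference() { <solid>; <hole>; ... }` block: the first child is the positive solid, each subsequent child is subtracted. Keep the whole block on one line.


difference() { cube([4993, 111, 2616]); translate([3844, 0, 1285]) cube([794, 111, 753]); }


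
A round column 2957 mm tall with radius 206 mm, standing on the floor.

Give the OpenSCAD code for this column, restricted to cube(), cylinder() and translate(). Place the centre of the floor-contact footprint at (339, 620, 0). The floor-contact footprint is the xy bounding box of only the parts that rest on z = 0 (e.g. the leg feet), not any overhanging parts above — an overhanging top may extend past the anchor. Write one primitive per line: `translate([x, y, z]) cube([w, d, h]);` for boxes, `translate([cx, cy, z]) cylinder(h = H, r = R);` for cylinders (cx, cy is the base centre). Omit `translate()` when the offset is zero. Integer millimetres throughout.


translate([339, 620, 0]) cylinder(h = 2957, r = 206);


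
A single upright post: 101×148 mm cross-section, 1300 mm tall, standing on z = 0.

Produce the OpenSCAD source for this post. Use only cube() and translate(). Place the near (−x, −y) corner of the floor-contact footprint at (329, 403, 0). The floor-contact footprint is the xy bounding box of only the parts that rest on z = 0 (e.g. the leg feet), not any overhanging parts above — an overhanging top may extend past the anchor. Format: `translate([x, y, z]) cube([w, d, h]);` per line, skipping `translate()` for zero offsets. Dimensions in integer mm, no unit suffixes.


translate([329, 403, 0]) cube([101, 148, 1300]);


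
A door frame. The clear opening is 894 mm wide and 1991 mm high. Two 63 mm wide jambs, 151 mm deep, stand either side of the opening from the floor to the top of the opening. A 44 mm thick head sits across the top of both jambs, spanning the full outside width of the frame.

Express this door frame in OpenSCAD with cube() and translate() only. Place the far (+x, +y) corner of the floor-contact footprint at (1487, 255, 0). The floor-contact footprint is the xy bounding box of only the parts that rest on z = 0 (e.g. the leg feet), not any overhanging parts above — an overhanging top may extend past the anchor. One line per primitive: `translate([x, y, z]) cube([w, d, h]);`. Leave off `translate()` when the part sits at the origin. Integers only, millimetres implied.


translate([467, 104, 0]) cube([63, 151, 1991]);
translate([1424, 104, 0]) cube([63, 151, 1991]);
translate([467, 104, 1991]) cube([1020, 151, 44]);


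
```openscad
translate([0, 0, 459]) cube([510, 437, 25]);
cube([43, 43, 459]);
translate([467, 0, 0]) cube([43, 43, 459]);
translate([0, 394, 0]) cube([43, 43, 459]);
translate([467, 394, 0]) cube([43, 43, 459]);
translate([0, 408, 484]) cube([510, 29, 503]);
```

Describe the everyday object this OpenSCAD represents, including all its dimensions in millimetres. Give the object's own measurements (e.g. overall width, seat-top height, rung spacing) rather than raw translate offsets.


A chair. The seat is a 510×437×25 mm slab with its top at z = 484 mm, on four 43×43 mm corner legs (flush with the seat edges, standing on z = 0). A flat backrest 29 mm thick, 503 mm tall, spans the full seat width and rises from the seat top along its +y edge, rear face flush with the rear of the seat.


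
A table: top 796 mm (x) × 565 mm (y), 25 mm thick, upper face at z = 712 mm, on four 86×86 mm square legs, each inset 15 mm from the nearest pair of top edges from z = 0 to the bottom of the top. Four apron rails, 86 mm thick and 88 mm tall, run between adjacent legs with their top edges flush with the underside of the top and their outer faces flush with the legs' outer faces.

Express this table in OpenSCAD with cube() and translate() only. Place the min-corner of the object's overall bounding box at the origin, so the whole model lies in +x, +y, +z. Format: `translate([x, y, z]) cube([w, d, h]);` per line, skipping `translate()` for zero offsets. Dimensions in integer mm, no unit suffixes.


// leg_h = 712 - 25 = 687
// apron z = 687 - 88 = 599
translate([0, 0, 687]) cube([796, 565, 25]);
translate([15, 15, 0]) cube([86, 86, 687]);
translate([695, 15, 0]) cube([86, 86, 687]);
translate([15, 464, 0]) cube([86, 86, 687]);
translate([695, 464, 0]) cube([86, 86, 687]);
translate([101, 15, 599]) cube([594, 86, 88]);
translate([101, 464, 599]) cube([594, 86, 88]);
translate([15, 101, 599]) cube([86, 363, 88]);
translate([695, 101, 599]) cube([86, 363, 88]);


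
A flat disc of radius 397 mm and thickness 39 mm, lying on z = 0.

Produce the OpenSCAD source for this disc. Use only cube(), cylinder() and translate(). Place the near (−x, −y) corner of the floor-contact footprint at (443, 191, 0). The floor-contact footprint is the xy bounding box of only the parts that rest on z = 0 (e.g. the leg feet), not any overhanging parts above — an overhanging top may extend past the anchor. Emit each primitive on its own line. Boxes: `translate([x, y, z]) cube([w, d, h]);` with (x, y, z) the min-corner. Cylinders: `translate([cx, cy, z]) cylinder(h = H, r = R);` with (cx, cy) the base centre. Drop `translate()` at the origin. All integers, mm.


translate([840, 588, 0]) cylinder(h = 39, r = 397);


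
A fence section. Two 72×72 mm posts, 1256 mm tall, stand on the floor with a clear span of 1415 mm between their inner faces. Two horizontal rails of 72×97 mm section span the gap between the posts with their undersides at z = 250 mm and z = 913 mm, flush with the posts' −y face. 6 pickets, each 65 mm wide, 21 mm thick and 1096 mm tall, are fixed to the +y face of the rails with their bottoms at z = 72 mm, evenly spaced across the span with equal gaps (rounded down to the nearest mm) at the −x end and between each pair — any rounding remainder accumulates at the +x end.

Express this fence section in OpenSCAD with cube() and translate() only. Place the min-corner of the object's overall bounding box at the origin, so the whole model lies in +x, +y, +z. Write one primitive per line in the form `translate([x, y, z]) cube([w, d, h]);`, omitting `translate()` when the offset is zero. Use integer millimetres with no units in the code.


cube([72, 72, 1256]);
translate([1487, 0, 0]) cube([72, 72, 1256]);
translate([72, 0, 250]) cube([1415, 72, 97]);
translate([72, 0, 913]) cube([1415, 72, 97]);
translate([218, 72, 72]) cube([65, 21, 1096]);
translate([429, 72, 72]) cube([65, 21, 1096]);
translate([640, 72, 72]) cube([65, 21, 1096]);
translate([851, 72, 72]) cube([65, 21, 1096]);
translate([1062, 72, 72]) cube([65, 21, 1096]);
translate([1273, 72, 72]) cube([65, 21, 1096]);


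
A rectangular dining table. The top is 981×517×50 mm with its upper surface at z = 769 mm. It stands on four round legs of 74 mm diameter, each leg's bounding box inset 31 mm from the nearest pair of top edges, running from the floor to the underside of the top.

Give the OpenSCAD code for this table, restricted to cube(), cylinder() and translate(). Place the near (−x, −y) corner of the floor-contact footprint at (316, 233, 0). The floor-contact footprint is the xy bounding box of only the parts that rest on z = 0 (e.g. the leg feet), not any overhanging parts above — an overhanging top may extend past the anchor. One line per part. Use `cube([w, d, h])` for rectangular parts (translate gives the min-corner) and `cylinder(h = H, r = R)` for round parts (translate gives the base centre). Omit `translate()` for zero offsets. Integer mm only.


// leg_h = 769 - 50 = 719
translate([285, 202, 719]) cube([981, 517, 50]);
translate([353, 270, 0]) cylinder(h = 719, r = 37);
translate([1198, 270, 0]) cylinder(h = 719, r = 37);
translate([353, 651, 0]) cylinder(h = 719, r = 37);
translate([1198, 651, 0]) cylinder(h = 719, r = 37);


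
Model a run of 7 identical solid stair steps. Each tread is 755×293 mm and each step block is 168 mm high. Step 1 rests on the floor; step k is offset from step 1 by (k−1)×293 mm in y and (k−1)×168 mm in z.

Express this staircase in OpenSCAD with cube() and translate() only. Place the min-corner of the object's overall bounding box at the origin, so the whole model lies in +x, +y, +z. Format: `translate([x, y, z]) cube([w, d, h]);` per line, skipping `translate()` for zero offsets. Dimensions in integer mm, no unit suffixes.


cube([755, 293, 168]);
translate([0, 293, 168]) cube([755, 293, 168]);
translate([0, 586, 336]) cube([755, 293, 168]);
translate([0, 879, 504]) cube([755, 293, 168]);
translate([0, 1172, 672]) cube([755, 293, 168]);
translate([0, 1465, 840]) cube([755, 293, 168]);
translate([0, 1758, 1008]) cube([755, 293, 168]);


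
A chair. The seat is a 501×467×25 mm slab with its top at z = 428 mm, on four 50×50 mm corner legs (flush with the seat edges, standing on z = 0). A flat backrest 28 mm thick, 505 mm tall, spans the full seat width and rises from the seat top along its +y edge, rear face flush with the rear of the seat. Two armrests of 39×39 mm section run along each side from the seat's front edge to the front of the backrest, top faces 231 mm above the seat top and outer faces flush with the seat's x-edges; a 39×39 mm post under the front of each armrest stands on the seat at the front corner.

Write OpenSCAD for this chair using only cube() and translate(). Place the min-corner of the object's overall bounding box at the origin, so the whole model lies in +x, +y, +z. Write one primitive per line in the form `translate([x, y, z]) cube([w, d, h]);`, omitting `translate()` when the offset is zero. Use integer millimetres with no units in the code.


translate([0, 0, 403]) cube([501, 467, 25]);
cube([50, 50, 403]);
translate([451, 0, 0]) cube([50, 50, 403]);
translate([0, 417, 0]) cube([50, 50, 403]);
translate([451, 417, 0]) cube([50, 50, 403]);
translate([0, 439, 428]) cube([501, 28, 505]);
translate([0, 0, 620]) cube([39, 439, 39]);
translate([462, 0, 620]) cube([39, 439, 39]);
translate([0, 0, 428]) cube([39, 39, 192]);
translate([462, 0, 428]) cube([39, 39, 192]);


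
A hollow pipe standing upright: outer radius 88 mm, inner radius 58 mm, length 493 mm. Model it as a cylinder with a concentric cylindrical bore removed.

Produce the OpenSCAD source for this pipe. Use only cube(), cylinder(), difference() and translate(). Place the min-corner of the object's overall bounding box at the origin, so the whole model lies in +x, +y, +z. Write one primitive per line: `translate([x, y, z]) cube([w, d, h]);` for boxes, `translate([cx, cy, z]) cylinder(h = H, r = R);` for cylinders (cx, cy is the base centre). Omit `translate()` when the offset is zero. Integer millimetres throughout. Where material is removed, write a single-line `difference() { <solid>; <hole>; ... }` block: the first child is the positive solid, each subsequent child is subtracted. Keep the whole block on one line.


difference() { translate([88, 88, 0]) cylinder(h = 493, r = 88); translate([88, 88, 0]) cylinder(h = 493, r = 58); }


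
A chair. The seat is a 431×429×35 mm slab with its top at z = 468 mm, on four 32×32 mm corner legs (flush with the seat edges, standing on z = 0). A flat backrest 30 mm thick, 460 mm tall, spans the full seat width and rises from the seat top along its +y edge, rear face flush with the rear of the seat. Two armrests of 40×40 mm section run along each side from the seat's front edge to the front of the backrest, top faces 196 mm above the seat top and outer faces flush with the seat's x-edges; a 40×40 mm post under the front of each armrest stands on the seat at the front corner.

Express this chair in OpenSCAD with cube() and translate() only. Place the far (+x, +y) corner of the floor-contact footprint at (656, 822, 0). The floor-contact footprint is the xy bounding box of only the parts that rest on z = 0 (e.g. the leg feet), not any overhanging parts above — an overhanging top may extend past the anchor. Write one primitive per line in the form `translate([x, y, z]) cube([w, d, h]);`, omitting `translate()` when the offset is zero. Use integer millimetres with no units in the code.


translate([225, 393, 433]) cube([431, 429, 35]);
translate([225, 393, 0]) cube([32, 32, 433]);
translate([624, 393, 0]) cube([32, 32, 433]);
translate([225, 790, 0]) cube([32, 32, 433]);
translate([624, 790, 0]) cube([32, 32, 433]);
translate([225, 792, 468]) cube([431, 30, 460]);
translate([225, 393, 624]) cube([40, 399, 40]);
translate([616, 393, 624]) cube([40, 399, 40]);
translate([225, 393, 468]) cube([40, 40, 156]);
translate([616, 393, 468]) cube([40, 40, 156]);


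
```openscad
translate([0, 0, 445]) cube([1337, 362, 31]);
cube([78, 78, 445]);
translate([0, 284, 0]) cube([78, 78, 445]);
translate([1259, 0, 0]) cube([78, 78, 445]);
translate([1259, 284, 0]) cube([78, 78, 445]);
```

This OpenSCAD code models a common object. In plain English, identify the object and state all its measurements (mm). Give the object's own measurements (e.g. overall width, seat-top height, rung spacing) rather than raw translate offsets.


A bench: a 1337×362 mm seat slab, 31 mm thick, top at z = 476 mm, on four 78×78 mm square legs flush with the seat corners and standing on z = 0.


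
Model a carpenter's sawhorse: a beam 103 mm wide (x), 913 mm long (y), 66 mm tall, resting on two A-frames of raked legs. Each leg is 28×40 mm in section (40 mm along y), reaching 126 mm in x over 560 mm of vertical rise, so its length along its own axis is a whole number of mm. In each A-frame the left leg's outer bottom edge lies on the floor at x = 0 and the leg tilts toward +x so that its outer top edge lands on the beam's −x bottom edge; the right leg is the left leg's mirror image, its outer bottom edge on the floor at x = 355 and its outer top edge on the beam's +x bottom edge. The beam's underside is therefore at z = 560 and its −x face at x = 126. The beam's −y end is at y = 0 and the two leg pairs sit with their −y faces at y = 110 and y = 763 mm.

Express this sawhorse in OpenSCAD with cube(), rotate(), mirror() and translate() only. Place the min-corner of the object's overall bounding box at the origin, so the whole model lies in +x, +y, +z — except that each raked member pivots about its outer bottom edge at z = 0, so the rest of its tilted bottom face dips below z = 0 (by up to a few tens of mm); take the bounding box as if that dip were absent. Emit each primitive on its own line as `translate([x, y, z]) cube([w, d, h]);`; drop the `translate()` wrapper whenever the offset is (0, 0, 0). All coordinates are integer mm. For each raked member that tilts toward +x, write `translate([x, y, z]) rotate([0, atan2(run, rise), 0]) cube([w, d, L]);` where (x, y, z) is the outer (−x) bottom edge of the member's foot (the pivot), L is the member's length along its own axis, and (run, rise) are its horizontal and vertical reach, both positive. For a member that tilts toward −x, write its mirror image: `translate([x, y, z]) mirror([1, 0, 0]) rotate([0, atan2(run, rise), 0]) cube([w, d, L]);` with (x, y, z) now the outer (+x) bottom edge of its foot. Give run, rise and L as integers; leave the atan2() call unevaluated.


translate([126, 0, 560]) cube([103, 913, 66]);
translate([0, 110, 0]) rotate([0, atan2(126, 560), 0]) cube([28, 40, 574]);
translate([355, 110, 0]) mirror([1, 0, 0]) rotate([0, atan2(126, 560), 0]) cube([28, 40, 574]);
translate([0, 763, 0]) rotate([0, atan2(126, 560), 0]) cube([28, 40, 574]);
translate([355, 763, 0]) mirror([1, 0, 0]) rotate([0, atan2(126, 560), 0]) cube([28, 40, 574]);


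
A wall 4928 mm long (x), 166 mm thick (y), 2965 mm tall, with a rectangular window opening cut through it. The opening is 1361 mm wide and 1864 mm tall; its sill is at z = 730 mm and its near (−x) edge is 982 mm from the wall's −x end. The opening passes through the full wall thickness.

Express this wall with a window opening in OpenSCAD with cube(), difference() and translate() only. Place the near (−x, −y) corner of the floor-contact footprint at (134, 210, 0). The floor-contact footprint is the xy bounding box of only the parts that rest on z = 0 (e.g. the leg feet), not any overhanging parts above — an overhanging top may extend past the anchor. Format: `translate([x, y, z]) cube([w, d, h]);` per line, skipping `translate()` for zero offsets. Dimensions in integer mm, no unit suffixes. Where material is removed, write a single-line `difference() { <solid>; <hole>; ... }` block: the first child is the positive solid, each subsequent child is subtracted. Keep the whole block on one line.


difference() { translate([134, 210, 0]) cube([4928, 166, 2965]); translate([1116, 210, 730]) cube([1361, 166, 1864]); }


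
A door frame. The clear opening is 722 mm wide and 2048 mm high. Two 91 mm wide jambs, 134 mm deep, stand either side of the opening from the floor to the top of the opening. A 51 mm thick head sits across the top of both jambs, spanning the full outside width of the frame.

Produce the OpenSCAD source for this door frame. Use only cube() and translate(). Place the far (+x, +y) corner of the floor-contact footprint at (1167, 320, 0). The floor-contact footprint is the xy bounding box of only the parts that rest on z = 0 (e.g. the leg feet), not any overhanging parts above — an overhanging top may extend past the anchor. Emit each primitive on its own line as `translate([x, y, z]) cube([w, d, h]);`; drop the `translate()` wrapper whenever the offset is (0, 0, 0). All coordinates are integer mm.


translate([263, 186, 0]) cube([91, 134, 2048]);
translate([1076, 186, 0]) cube([91, 134, 2048]);
translate([263, 186, 2048]) cube([904, 134, 51]);


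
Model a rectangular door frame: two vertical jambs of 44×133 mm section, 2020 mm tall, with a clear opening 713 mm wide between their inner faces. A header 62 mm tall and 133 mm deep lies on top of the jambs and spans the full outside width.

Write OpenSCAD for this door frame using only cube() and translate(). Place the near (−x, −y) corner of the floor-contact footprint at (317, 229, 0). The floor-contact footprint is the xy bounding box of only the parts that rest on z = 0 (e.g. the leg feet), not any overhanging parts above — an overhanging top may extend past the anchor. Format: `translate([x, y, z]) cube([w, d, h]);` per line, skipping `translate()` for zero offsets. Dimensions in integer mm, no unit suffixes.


translate([317, 229, 0]) cube([44, 133, 2020]);
translate([1074, 229, 0]) cube([44, 133, 2020]);
translate([317, 229, 2020]) cube([801, 133, 62]);


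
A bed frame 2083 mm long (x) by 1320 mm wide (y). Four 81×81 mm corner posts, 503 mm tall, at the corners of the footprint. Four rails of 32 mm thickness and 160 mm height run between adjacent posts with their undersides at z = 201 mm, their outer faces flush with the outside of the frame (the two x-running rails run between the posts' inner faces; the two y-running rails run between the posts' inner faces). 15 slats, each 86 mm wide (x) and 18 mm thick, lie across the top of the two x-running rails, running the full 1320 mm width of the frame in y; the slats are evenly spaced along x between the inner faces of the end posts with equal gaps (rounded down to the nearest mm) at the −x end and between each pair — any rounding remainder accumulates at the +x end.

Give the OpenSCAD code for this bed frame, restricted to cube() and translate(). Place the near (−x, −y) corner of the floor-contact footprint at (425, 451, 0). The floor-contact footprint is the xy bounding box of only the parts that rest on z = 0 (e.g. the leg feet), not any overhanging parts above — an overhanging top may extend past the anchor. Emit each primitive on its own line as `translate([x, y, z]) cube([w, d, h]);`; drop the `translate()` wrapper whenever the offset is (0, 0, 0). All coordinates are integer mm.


translate([425, 451, 0]) cube([81, 81, 503]);
translate([425, 1690, 0]) cube([81, 81, 503]);
translate([2427, 451, 0]) cube([81, 81, 503]);
translate([2427, 1690, 0]) cube([81, 81, 503]);
translate([506, 451, 201]) cube([1921, 32, 160]);
translate([506, 1739, 201]) cube([1921, 32, 160]);
translate([425, 532, 201]) cube([32, 1158, 160]);
translate([2476, 532, 201]) cube([32, 1158, 160]);
translate([545, 451, 361]) cube([86, 1320, 18]);
translate([670, 451, 361]) cube([86, 1320, 18]);
translate([795, 451, 361]) cube([86, 1320, 18]);
translate([920, 451, 361]) cube([86, 1320, 18]);
translate([1045, 451, 361]) cube([86, 1320, 18]);
translate([1170, 451, 361]) cube([86, 1320, 18]);
translate([1295, 451, 361]) cube([86, 1320, 18]);
translate([1420, 451, 361]) cube([86, 1320, 18]);
translate([1545, 451, 361]) cube([86, 1320, 18]);
translate([1670, 451, 361]) cube([86, 1320, 18]);
translate([1795, 451, 361]) cube([86, 1320, 18]);
translate([1920, 451, 361]) cube([86, 1320, 18]);
translate([2045, 451, 361]) cube([86, 1320, 18]);
translate([2170, 451, 361]) cube([86, 1320, 18]);
translate([2295, 451, 361]) cube([86, 1320, 18]);


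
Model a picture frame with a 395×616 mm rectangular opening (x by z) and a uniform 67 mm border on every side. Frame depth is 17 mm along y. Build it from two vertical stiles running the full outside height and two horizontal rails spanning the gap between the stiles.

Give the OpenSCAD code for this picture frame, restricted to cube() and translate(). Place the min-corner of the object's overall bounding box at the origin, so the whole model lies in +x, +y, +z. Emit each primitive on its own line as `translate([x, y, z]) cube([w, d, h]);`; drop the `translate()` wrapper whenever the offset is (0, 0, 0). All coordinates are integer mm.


cube([67, 17, 750]);
translate([462, 0, 0]) cube([67, 17, 750]);
translate([67, 0, 0]) cube([395, 17, 67]);
translate([67, 0, 683]) cube([395, 17, 67]);


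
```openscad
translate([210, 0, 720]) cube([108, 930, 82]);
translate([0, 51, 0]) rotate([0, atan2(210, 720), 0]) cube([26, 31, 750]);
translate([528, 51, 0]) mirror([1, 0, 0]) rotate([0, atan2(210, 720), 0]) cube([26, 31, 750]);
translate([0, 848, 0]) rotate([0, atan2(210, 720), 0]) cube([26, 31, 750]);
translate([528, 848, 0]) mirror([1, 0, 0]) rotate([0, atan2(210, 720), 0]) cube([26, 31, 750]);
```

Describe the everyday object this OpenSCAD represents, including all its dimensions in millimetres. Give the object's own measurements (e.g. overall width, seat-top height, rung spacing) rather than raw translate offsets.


A sawhorse. A 108×930×82 mm beam (x, y, z) sits on two A-frame leg pairs. Each pair is two raked legs of 26×31 mm section (31 mm along y) splaying symmetrically in x. Each leg rises 720 mm vertically over 210 mm of horizontal reach and is 750 mm long along its own axis. Every leg's outer bottom edge rests on the floor and its outer top edge meets a bottom edge of the beam — the left legs (tilting toward +x) meet the beam's −x bottom edge, the right legs (their mirror images, tilting toward −x) meet its +x bottom edge — so the leg tops tuck under the beam, the beam's underside is 720 mm above the floor, and the feet are 528 mm apart outside-to-outside with the beam centred between them. The two leg pairs are set in 51 mm from either end of the beam.


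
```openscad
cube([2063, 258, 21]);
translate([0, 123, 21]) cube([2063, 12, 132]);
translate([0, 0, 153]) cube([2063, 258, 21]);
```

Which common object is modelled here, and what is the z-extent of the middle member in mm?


An I-beam. The web height is 132 mm.

Two wide flanges with a thin centred web — an I-beam. Overall 174 mm minus two 21 mm flanges gives a web of 174 − 2·21 = 132 mm.
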